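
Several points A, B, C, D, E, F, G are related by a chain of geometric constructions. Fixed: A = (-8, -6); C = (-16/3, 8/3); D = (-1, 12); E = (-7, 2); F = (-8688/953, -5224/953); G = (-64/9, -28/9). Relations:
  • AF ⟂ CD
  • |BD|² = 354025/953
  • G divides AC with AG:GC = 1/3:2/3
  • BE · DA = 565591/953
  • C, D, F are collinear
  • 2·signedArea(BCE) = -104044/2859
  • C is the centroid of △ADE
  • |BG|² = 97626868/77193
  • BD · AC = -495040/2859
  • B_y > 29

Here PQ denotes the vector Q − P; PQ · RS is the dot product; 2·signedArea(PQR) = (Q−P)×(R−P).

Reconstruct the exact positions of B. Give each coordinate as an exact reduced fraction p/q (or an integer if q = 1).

1. B_x = 6782/953  [BE · DA = 565591/953 ∩ 2·signedArea(BCE) = -104044/2859]
2. B_y = 28096/953  [BE · DA = 565591/953 ∩ 2·signedArea(BCE) = -104044/2859]
   → B = (6782/953, 28096/953)

B = (6782/953, 28096/953)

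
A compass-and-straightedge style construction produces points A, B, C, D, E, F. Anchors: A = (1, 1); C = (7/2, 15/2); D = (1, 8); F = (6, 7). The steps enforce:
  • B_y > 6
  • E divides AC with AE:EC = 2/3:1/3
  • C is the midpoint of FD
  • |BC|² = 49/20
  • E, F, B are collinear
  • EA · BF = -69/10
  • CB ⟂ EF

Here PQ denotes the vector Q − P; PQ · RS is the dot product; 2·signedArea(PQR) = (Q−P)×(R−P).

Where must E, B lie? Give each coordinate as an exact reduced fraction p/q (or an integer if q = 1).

B = (21/5, 61/10)
E = (8/3, 16/3)

1. E_x = 8/3  [E divides AC with AE:EC = 2/3:1/3]
2. E_y = 16/3  [E divides AC with AE:EC = 2/3:1/3]
   → E = (8/3, 16/3)
3. B_x = 21/5  [E, F, B are collinear ∩ CB ⟂ EF]
4. B_y = 61/10  [E, F, B are collinear ∩ CB ⟂ EF]
   → B = (21/5, 61/10)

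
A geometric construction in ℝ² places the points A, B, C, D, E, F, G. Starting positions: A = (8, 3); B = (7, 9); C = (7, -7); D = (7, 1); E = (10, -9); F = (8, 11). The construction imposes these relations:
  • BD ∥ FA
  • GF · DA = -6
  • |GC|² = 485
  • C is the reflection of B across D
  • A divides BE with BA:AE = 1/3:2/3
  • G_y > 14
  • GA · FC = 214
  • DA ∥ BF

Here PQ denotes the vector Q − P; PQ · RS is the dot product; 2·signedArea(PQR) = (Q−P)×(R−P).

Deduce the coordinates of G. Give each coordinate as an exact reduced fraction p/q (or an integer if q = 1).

G = (6, 15)

1. G_x = 6  [GF · DA = -6 ∩ GA · FC = 214]
2. G_y = 15  [GF · DA = -6 ∩ GA · FC = 214]
   → G = (6, 15)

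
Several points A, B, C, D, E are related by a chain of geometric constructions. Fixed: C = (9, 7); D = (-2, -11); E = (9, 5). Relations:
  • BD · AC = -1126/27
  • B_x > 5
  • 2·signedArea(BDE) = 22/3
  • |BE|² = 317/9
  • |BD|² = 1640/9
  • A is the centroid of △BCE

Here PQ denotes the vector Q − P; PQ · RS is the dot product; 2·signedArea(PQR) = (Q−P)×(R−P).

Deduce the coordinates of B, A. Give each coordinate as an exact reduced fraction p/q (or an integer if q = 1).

A = (70/9, 37/9)
B = (16/3, 1/3)

1. B_x = 16/3  [line -16·x + 11·y + 245/3 = 0 ∩ |BD|² = 1640/9]
2. B_y = 1/3  [line -16·x + 11·y + 245/3 = 0 ∩ |BD|² = 1640/9]
   → B = (16/3, 1/3)
3. A_x = 70/9  [BD · AC = -1126/27 ∩ A is the centroid of △BCE]
4. A_y = 37/9  [BD · AC = -1126/27 ∩ A is the centroid of △BCE]
   → A = (70/9, 37/9)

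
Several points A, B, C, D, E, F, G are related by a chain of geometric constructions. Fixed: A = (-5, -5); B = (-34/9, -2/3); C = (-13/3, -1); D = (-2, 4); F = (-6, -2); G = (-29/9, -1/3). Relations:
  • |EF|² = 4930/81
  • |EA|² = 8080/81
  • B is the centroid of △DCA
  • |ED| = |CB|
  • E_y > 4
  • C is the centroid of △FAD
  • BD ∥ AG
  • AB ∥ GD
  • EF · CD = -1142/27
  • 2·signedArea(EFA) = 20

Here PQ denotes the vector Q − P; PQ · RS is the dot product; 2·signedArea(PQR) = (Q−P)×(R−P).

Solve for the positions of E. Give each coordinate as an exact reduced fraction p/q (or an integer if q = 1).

E = (-13/9, 13/3)

1. E_x = -13/9  [EF · CD = -1142/27 ∩ 2·signedArea(EFA) = 20]
2. E_y = 13/3  [EF · CD = -1142/27 ∩ 2·signedArea(EFA) = 20]
   → E = (-13/9, 13/3)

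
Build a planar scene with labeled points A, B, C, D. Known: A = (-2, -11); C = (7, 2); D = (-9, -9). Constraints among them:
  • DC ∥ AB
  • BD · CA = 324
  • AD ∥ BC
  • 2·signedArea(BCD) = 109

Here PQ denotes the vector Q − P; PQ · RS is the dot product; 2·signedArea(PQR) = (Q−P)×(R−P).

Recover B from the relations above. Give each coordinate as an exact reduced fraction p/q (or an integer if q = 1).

1. B_x = 14  [AD ∥ BC ∩ DC ∥ AB]
2. B_y = 0  [AD ∥ BC ∩ DC ∥ AB]
   → B = (14, 0)

B = (14, 0)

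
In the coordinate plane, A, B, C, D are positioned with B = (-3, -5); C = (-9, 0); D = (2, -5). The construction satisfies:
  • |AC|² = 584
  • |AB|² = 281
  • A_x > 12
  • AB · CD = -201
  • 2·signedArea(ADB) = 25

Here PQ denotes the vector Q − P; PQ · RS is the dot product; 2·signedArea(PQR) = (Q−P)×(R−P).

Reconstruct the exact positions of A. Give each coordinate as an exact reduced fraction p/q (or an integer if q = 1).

1. A_x = 13  [2·signedArea(ADB) = 25 ∩ AB · CD = -201]
2. A_y = -10  [2·signedArea(ADB) = 25 ∩ AB · CD = -201]
   → A = (13, -10)

A = (13, -10)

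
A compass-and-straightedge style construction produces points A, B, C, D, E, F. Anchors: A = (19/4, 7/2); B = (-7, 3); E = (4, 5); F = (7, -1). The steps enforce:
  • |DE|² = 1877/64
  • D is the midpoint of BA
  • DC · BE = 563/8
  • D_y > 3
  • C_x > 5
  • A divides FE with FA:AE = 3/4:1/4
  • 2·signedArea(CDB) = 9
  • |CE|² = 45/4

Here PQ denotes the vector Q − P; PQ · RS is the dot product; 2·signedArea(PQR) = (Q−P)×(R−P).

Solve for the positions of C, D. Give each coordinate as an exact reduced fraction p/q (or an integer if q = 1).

1. D_x = -9/8  [D is the midpoint of BA]
2. D_y = 13/4  [D is the midpoint of BA]
   → D = (-9/8, 13/4)
3. C_x = 11/2  [2·signedArea(CDB) = 9 ∩ DC · BE = 563/8]
4. C_y = 2  [2·signedArea(CDB) = 9 ∩ DC · BE = 563/8]
   → C = (11/2, 2)

C = (11/2, 2)
D = (-9/8, 13/4)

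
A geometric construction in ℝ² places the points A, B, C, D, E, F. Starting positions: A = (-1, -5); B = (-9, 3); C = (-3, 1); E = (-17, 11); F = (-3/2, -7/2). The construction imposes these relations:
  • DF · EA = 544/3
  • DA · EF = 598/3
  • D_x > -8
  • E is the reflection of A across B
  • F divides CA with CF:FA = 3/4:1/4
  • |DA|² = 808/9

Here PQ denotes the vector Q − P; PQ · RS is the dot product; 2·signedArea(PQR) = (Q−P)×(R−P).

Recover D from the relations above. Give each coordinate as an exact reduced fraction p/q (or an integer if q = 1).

1. D_x = -7  [DF · EA = 544/3 ∩ DA · EF = 598/3]
2. D_y = 7/3  [DF · EA = 544/3 ∩ DA · EF = 598/3]
   → D = (-7, 7/3)

D = (-7, 7/3)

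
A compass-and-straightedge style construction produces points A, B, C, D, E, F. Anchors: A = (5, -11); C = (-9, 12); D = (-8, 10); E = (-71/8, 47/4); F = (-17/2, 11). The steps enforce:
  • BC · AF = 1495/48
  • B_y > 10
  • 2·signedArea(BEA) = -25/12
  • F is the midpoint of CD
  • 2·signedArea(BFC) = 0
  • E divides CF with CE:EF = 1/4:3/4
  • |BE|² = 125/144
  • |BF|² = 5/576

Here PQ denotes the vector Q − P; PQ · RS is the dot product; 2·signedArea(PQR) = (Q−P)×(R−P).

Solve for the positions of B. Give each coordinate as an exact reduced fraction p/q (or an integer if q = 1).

1. B_x = -203/24  [2·signedArea(BFC) = 0 ∩ BC · AF = 1495/48]
2. B_y = 131/12  [2·signedArea(BFC) = 0 ∩ BC · AF = 1495/48]
   → B = (-203/24, 131/12)

B = (-203/24, 131/12)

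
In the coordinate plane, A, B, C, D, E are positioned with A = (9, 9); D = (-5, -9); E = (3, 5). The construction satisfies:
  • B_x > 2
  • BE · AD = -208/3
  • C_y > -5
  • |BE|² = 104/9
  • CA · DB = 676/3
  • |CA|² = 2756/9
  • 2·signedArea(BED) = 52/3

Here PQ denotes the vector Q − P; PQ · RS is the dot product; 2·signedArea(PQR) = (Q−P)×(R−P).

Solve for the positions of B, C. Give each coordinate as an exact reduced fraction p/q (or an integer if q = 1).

B = (7/3, 5/3)
C = (-7/3, -13/3)

1. B_x = 7/3  [2·signedArea(BED) = 52/3 ∩ BE · AD = -208/3]
2. B_y = 5/3  [2·signedArea(BED) = 52/3 ∩ BE · AD = -208/3]
   → B = (7/3, 5/3)
3. C_x = -7/3  [line -22/3·x + -32/3·y + -190/3 = 0 ∩ |CA|² = 2756/9]
4. C_y = -13/3  [line -22/3·x + -32/3·y + -190/3 = 0 ∩ |CA|² = 2756/9]
   → C = (-7/3, -13/3)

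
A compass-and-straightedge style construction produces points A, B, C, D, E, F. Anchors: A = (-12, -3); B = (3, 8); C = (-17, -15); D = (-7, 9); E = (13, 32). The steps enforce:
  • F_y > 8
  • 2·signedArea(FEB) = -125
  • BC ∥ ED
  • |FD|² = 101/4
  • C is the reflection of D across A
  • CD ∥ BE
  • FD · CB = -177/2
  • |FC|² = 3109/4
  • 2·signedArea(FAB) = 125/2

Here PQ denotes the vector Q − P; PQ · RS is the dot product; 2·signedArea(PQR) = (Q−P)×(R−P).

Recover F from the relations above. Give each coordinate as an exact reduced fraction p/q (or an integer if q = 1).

F = (-2, 17/2)

1. F_x = -2  [2·signedArea(FEB) = -125 ∩ FD · CB = -177/2]
2. F_y = 17/2  [2·signedArea(FEB) = -125 ∩ FD · CB = -177/2]
   → F = (-2, 17/2)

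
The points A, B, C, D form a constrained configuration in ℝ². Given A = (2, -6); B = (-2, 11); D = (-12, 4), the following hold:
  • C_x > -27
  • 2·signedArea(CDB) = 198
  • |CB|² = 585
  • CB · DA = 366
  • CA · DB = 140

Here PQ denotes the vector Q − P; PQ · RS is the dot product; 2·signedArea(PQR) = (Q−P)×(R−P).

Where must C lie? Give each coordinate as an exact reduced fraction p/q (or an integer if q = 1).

C = (-26, 14)

1. C_x = -26  [CA · DB = 140 ∩ CB · DA = 366]
2. C_y = 14  [CA · DB = 140 ∩ CB · DA = 366]
   → C = (-26, 14)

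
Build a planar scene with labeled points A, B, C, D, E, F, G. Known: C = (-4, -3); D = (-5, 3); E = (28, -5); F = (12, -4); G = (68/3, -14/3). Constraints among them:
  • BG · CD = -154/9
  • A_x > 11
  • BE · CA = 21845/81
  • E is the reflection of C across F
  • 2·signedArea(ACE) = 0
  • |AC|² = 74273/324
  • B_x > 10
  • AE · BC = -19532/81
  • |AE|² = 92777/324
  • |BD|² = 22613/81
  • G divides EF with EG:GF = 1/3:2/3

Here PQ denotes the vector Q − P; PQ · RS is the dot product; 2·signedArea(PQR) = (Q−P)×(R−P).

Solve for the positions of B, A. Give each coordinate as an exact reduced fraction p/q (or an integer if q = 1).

1. B_x = 92/9  [line 1·x + -6·y + -302/9 = 0 ∩ |BD|² = 22613/81]
2. B_y = -35/9  [line 1·x + -6·y + -302/9 = 0 ∩ |BD|² = 22613/81]
   → B = (92/9, -35/9)
3. A_x = 100/9  [2·signedArea(ACE) = 0 ∩ AE · BC = -19532/81]
4. A_y = -71/18  [2·signedArea(ACE) = 0 ∩ AE · BC = -19532/81]
   → A = (100/9, -71/18)

A = (100/9, -71/18)
B = (92/9, -35/9)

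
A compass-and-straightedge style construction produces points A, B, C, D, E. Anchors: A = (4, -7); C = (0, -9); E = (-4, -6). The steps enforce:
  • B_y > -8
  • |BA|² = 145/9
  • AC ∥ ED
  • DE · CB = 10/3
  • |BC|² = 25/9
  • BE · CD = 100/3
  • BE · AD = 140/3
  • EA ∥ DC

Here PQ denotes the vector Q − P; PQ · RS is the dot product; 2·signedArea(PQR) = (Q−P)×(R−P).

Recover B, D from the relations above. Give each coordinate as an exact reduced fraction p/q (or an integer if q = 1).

B = (0, -22/3)
D = (-8, -8)

1. D_x = -8  [EA ∥ DC ∩ AC ∥ ED]
2. D_y = -8  [EA ∥ DC ∩ AC ∥ ED]
   → D = (-8, -8)
3. B_x = 0  [BE · AD = 140/3 ∩ BE · CD = 100/3]
4. B_y = -22/3  [BE · AD = 140/3 ∩ BE · CD = 100/3]
   → B = (0, -22/3)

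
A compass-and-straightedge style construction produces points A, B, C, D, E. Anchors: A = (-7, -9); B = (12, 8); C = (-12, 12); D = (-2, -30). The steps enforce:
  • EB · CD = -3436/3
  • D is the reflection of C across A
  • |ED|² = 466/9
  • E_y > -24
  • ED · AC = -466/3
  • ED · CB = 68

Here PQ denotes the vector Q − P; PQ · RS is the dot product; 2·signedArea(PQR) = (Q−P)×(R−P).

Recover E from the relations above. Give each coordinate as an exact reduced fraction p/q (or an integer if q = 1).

1. E_x = -11/3  [EB · CD = -3436/3 ∩ ED · CB = 68]
2. E_y = -23  [EB · CD = -3436/3 ∩ ED · CB = 68]
   → E = (-11/3, -23)

E = (-11/3, -23)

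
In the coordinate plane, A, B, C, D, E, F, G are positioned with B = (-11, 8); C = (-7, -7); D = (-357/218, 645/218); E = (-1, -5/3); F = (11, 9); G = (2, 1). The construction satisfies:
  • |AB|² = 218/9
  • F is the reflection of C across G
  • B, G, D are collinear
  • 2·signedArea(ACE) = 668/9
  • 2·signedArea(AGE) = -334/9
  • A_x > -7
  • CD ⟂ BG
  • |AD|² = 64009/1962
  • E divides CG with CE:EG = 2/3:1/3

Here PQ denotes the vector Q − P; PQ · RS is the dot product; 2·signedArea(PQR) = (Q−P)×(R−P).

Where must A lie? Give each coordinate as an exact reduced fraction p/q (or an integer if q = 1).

A = (-20/3, 17/3)

1. A_x = -20/3  [line -16/3·x + 6·y + -626/9 = 0 ∩ |AB|² = 218/9]
2. A_y = 17/3  [line -16/3·x + 6·y + -626/9 = 0 ∩ |AB|² = 218/9]
   → A = (-20/3, 17/3)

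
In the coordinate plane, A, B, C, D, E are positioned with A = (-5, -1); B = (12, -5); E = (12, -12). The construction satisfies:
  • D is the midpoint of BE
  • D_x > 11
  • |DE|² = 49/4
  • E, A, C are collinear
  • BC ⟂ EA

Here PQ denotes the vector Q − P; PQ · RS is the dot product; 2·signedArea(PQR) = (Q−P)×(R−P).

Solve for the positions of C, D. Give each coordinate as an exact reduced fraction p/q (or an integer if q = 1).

C = (3611/410, -4073/410)
D = (12, -17/2)

1. C_x = 3611/410  [E, A, C are collinear ∩ BC ⟂ EA]
2. C_y = -4073/410  [E, A, C are collinear ∩ BC ⟂ EA]
   → C = (3611/410, -4073/410)
3. D_x = 12  [D is the midpoint of BE]
4. D_y = -17/2  [D is the midpoint of BE]
   → D = (12, -17/2)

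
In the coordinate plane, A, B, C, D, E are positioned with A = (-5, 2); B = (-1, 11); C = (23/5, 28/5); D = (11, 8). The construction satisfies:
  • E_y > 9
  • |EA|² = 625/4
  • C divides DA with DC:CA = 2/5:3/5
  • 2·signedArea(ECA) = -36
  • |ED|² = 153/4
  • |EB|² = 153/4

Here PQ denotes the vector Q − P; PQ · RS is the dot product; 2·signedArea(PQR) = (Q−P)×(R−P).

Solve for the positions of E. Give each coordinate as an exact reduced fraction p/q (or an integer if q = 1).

1. E_x = 5  [line 18/5·x + -48/5·y + 366/5 = 0 ∩ |EA|² = 625/4]
2. E_y = 19/2  [line 18/5·x + -48/5·y + 366/5 = 0 ∩ |EA|² = 625/4]
   → E = (5, 19/2)

E = (5, 19/2)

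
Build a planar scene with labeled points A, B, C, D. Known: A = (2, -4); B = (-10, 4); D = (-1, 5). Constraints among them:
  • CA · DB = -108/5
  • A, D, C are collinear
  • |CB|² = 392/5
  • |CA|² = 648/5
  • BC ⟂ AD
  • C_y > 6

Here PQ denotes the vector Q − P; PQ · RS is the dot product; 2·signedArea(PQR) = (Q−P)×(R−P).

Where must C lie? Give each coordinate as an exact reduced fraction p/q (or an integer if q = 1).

1. C_x = -8/5  [A, D, C are collinear ∩ BC ⟂ AD]
2. C_y = 34/5  [A, D, C are collinear ∩ BC ⟂ AD]
   → C = (-8/5, 34/5)

C = (-8/5, 34/5)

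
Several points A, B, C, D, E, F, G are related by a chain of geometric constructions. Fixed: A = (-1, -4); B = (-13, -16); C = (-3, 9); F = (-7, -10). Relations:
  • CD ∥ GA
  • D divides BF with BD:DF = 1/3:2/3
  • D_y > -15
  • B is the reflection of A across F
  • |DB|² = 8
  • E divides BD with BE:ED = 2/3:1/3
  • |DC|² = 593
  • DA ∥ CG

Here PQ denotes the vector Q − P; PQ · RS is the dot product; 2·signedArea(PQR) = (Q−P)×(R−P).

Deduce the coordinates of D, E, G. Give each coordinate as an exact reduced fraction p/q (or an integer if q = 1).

1. D_x = -11  [D divides BF with BD:DF = 1/3:2/3]
2. D_y = -14  [D divides BF with BD:DF = 1/3:2/3]
   → D = (-11, -14)
3. E_x = -35/3  [E divides BD with BE:ED = 2/3:1/3]
4. E_y = -44/3  [E divides BD with BE:ED = 2/3:1/3]
   → E = (-35/3, -44/3)
5. G_x = 7  [CD ∥ GA ∩ DA ∥ CG]
6. G_y = 19  [CD ∥ GA ∩ DA ∥ CG]
   → G = (7, 19)

D = (-11, -14)
E = (-35/3, -44/3)
G = (7, 19)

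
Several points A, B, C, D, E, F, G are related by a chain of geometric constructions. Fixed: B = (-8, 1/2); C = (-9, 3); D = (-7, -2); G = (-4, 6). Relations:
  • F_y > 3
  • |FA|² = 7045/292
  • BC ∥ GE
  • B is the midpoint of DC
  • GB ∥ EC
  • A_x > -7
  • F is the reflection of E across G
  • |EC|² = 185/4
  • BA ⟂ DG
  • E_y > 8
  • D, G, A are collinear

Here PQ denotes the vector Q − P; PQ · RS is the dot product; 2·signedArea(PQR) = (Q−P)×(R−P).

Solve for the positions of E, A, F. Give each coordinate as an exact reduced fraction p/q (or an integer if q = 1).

1. E_x = -5  [GB ∥ EC ∩ BC ∥ GE]
2. E_y = 17/2  [GB ∥ EC ∩ BC ∥ GE]
   → E = (-5, 17/2)
3. A_x = -460/73  [D, G, A are collinear ∩ BA ⟂ DG]
4. A_y = -10/73  [D, G, A are collinear ∩ BA ⟂ DG]
   → A = (-460/73, -10/73)
5. F_x = -3  [F is the reflection of E across G]
6. F_y = 7/2  [F is the reflection of E across G]
   → F = (-3, 7/2)

A = (-460/73, -10/73)
E = (-5, 17/2)
F = (-3, 7/2)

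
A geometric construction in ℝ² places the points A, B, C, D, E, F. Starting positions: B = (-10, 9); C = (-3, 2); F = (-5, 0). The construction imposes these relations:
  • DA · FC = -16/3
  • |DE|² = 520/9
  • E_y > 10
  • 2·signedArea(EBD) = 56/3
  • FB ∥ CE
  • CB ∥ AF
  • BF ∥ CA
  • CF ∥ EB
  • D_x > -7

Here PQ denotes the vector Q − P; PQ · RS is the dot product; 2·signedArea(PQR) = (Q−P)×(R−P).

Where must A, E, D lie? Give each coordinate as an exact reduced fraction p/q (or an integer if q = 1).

1. A_x = 2  [CB ∥ AF ∩ BF ∥ CA]
2. A_y = -7  [CB ∥ AF ∩ BF ∥ CA]
   → A = (2, -7)
3. E_x = -8  [CF ∥ EB ∩ FB ∥ CE]
4. E_y = 11  [CF ∥ EB ∩ FB ∥ CE]
   → E = (-8, 11)
5. D_x = -6  [DA · FC = -16/3 ∩ 2·signedArea(EBD) = 56/3]
6. D_y = 11/3  [DA · FC = -16/3 ∩ 2·signedArea(EBD) = 56/3]
   → D = (-6, 11/3)

A = (2, -7)
D = (-6, 11/3)
E = (-8, 11)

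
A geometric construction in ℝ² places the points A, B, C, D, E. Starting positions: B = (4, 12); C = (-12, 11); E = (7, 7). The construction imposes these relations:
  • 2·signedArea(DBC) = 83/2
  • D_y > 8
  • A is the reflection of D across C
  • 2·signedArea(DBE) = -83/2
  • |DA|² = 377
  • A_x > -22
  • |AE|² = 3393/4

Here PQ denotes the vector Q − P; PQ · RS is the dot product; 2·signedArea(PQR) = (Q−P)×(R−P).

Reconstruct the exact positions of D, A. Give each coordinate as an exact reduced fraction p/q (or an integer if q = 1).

1. D_x = -5/2  [2·signedArea(DBE) = -83/2 ∩ 2·signedArea(DBC) = 83/2]
2. D_y = 9  [2·signedArea(DBE) = -83/2 ∩ 2·signedArea(DBC) = 83/2]
   → D = (-5/2, 9)
3. A_x = -43/2  [A is the reflection of D across C]
4. A_y = 13  [A is the reflection of D across C]
   → A = (-43/2, 13)

A = (-43/2, 13)
D = (-5/2, 9)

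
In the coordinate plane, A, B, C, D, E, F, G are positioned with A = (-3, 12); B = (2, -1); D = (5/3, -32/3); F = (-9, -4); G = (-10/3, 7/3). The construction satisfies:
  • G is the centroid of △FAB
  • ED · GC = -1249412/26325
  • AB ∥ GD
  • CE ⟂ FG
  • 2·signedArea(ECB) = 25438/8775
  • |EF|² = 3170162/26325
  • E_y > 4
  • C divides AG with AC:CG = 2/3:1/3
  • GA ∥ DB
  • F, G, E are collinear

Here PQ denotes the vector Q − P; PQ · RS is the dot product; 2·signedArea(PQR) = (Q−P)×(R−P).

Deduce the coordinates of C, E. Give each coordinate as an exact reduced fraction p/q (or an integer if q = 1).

C = (-29/9, 50/9)
E = (-4922/2925, 12221/2925)

1. C_x = -29/9  [C divides AG with AC:CG = 2/3:1/3]
2. C_y = 50/9  [C divides AG with AC:CG = 2/3:1/3]
   → C = (-29/9, 50/9)
3. E_x = -4922/2925  [F, G, E are collinear ∩ CE ⟂ FG]
4. E_y = 12221/2925  [F, G, E are collinear ∩ CE ⟂ FG]
   → E = (-4922/2925, 12221/2925)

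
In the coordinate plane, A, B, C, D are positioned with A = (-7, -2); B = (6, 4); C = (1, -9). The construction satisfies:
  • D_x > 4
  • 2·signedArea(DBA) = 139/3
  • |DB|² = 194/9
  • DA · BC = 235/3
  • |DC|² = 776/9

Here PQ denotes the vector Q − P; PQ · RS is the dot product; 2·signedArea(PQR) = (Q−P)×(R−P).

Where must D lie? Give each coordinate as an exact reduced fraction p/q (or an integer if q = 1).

D = (13/3, -1/3)

1. D_x = 13/3  [DA · BC = 235/3 ∩ 2·signedArea(DBA) = 139/3]
2. D_y = -1/3  [DA · BC = 235/3 ∩ 2·signedArea(DBA) = 139/3]
   → D = (13/3, -1/3)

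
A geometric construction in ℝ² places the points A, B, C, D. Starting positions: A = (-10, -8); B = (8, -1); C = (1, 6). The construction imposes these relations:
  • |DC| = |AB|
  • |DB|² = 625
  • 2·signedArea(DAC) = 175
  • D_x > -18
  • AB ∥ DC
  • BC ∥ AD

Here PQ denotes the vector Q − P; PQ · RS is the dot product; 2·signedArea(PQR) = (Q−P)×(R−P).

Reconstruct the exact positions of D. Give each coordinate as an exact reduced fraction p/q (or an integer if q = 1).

1. D_x = -17  [AB ∥ DC ∩ BC ∥ AD]
2. D_y = -1  [AB ∥ DC ∩ BC ∥ AD]
   → D = (-17, -1)

D = (-17, -1)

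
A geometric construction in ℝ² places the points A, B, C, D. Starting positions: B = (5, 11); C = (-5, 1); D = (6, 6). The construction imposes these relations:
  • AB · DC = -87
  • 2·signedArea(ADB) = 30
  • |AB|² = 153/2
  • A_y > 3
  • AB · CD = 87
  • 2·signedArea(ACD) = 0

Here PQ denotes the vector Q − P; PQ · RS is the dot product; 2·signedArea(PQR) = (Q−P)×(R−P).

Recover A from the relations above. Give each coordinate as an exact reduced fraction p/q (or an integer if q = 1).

1. A_x = 1/2  [2·signedArea(ACD) = 0 ∩ AB · DC = -87]
2. A_y = 7/2  [2·signedArea(ACD) = 0 ∩ AB · DC = -87]
   → A = (1/2, 7/2)

A = (1/2, 7/2)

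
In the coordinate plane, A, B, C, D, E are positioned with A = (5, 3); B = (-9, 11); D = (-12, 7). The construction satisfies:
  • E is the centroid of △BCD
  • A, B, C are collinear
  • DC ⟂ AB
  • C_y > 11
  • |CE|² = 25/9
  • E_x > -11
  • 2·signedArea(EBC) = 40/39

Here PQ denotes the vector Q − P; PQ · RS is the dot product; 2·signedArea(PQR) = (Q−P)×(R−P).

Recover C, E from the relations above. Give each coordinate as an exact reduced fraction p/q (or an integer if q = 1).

1. C_x = -124/13  [A, B, C are collinear ∩ DC ⟂ AB]
2. C_y = 147/13  [A, B, C are collinear ∩ DC ⟂ AB]
   → C = (-124/13, 147/13)
3. E_x = -397/39  [E is the centroid of △BCD]
4. E_y = 127/13  [E is the centroid of △BCD]
   → E = (-397/39, 127/13)

C = (-124/13, 147/13)
E = (-397/39, 127/13)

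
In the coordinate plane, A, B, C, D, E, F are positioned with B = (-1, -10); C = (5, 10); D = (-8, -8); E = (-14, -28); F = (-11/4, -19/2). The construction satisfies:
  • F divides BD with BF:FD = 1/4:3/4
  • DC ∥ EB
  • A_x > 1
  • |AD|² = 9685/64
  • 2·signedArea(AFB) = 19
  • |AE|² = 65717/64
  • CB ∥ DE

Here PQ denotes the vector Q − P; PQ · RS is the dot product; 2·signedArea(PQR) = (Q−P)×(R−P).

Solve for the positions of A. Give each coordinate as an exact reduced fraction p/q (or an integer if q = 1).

1. A_x = 9/8  [line 1/2·x + 7/4·y + -1 = 0 ∩ |AE|² = 65717/64]
2. A_y = 1/4  [line 1/2·x + 7/4·y + -1 = 0 ∩ |AE|² = 65717/64]
   → A = (9/8, 1/4)

A = (9/8, 1/4)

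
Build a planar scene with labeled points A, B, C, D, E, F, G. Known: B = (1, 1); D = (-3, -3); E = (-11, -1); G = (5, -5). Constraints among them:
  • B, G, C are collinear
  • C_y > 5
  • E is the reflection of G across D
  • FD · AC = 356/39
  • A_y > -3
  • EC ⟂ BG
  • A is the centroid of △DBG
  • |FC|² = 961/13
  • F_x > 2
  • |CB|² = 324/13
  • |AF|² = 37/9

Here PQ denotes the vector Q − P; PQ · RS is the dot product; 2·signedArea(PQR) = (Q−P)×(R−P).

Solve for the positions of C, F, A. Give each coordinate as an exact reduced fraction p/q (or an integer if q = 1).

A = (1, -7/3)
C = (-23/13, 67/13)
F = (3, -2)

1. C_x = -23/13  [B, G, C are collinear ∩ EC ⟂ BG]
2. C_y = 67/13  [B, G, C are collinear ∩ EC ⟂ BG]
   → C = (-23/13, 67/13)
3. A_x = 1  [A is the centroid of △DBG]
4. A_y = -7/3  [A is the centroid of △DBG]
   → A = (1, -7/3)
5. F_x = 3  [line 36/13·x + -292/39·y + -908/39 = 0 ∩ |FC|² = 961/13]
6. F_y = -2  [line 36/13·x + -292/39·y + -908/39 = 0 ∩ |FC|² = 961/13]
   → F = (3, -2)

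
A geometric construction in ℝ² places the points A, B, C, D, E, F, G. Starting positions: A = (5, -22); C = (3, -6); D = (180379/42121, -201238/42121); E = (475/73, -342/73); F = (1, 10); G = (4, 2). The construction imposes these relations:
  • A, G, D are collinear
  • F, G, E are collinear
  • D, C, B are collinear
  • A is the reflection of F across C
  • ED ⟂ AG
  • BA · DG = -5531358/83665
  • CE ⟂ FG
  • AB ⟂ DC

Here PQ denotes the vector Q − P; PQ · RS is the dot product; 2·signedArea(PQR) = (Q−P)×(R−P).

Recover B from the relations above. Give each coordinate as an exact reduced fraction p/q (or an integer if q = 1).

1. B_x = -21442509/5438225  [D, C, B are collinear ∩ AB ⟂ DC]
2. B_y = -68619462/5438225  [D, C, B are collinear ∩ AB ⟂ DC]
   → B = (-21442509/5438225, -68619462/5438225)

B = (-21442509/5438225, -68619462/5438225)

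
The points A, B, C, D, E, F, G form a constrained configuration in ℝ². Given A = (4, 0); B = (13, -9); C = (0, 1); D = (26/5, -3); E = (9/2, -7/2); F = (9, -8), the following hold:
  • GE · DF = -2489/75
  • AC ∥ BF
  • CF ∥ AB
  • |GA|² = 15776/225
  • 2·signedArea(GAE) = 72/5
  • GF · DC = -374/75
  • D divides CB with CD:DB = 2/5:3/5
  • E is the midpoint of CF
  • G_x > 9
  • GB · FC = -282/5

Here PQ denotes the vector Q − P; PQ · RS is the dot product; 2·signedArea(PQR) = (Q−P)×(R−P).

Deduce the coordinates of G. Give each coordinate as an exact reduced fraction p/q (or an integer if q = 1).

1. G_x = 136/15  [GF · DC = -374/75 ∩ GB · FC = -282/5]
2. G_y = -20/3  [GF · DC = -374/75 ∩ GB · FC = -282/5]
   → G = (136/15, -20/3)

G = (136/15, -20/3)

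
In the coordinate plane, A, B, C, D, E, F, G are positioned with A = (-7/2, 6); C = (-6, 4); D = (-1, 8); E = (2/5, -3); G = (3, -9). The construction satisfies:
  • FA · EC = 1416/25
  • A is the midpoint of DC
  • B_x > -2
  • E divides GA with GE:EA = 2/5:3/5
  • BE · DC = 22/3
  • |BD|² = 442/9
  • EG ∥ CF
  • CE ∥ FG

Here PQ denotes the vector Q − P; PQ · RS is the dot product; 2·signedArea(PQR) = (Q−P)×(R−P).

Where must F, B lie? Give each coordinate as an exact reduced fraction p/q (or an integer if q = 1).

B = (-4/3, 1)
F = (-17/5, -2)

1. F_x = -17/5  [CE ∥ FG ∩ EG ∥ CF]
2. F_y = -2  [CE ∥ FG ∩ EG ∥ CF]
   → F = (-17/5, -2)
3. B_x = -4/3  [line 5·x + 4·y + 8/3 = 0 ∩ |BD|² = 442/9]
4. B_y = 1  [line 5·x + 4·y + 8/3 = 0 ∩ |BD|² = 442/9]
   → B = (-4/3, 1)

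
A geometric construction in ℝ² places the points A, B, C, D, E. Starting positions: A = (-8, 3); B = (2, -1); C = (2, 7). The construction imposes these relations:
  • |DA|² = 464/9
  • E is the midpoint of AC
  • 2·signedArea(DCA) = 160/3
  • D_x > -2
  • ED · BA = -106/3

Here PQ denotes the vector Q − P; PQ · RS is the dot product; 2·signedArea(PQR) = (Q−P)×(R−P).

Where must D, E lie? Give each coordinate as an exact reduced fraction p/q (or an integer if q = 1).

D = (-4/3, 1/3)
E = (-3, 5)

1. D_x = -4/3  [line 4·x + -10·y + 26/3 = 0 ∩ |DA|² = 464/9]
2. D_y = 1/3  [line 4·x + -10·y + 26/3 = 0 ∩ |DA|² = 464/9]
   → D = (-4/3, 1/3)
3. E_x = -3  [E is the midpoint of AC]
4. E_y = 5  [E is the midpoint of AC]
   → E = (-3, 5)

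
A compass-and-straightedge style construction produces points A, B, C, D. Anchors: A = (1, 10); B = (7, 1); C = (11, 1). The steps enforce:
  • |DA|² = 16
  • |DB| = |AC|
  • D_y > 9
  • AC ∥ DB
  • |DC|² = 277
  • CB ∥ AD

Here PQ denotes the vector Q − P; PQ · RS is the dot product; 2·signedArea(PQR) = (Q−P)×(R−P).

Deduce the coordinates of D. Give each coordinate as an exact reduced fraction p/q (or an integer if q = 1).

D = (-3, 10)

1. D_x = -3  [AC ∥ DB ∩ CB ∥ AD]
2. D_y = 10  [AC ∥ DB ∩ CB ∥ AD]
   → D = (-3, 10)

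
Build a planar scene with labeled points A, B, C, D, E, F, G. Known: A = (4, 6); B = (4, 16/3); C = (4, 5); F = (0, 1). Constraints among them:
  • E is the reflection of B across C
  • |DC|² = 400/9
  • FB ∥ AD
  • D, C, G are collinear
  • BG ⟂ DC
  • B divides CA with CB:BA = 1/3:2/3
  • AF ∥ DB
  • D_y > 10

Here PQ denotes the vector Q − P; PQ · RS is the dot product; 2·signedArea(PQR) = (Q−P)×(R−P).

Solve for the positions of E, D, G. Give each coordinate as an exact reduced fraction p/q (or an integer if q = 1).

D = (8, 31/3)
E = (4, 14/3)
G = (104/25, 391/75)

1. E_x = 4  [E is the reflection of B across C]
2. E_y = 14/3  [E is the reflection of B across C]
   → E = (4, 14/3)
3. D_x = 8  [AF ∥ DB ∩ FB ∥ AD]
4. D_y = 31/3  [AF ∥ DB ∩ FB ∥ AD]
   → D = (8, 31/3)
5. G_x = 104/25  [D, C, G are collinear ∩ BG ⟂ DC]
6. G_y = 391/75  [D, C, G are collinear ∩ BG ⟂ DC]
   → G = (104/25, 391/75)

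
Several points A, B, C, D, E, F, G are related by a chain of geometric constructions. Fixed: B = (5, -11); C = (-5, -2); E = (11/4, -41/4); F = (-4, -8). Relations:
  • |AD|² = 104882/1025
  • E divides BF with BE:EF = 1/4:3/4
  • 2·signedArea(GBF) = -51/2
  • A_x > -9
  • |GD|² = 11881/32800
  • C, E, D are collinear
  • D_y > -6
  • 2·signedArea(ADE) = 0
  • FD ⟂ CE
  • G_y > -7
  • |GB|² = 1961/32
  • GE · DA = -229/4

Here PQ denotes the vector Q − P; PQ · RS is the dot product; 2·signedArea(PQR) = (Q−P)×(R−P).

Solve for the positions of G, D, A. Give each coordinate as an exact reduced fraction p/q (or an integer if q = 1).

A = (-17349/2050, 3457/2050)
D = (-3151/2050, -11657/2050)
G = (-9/8, -49/8)

1. G_x = -9/8  [line -3·x + -9·y + -117/2 = 0 ∩ |GB|² = 1961/32]
2. G_y = -49/8  [line -3·x + -9·y + -117/2 = 0 ∩ |GB|² = 1961/32]
   → G = (-9/8, -49/8)
3. D_x = -3151/2050  [C, E, D are collinear ∩ FD ⟂ CE]
4. D_y = -11657/2050  [C, E, D are collinear ∩ FD ⟂ CE]
   → D = (-3151/2050, -11657/2050)
5. A_x = -17349/2050  [GE · DA = -229/4 ∩ 2·signedArea(ADE) = 0]
6. A_y = 3457/2050  [GE · DA = -229/4 ∩ 2·signedArea(ADE) = 0]
   → A = (-17349/2050, 3457/2050)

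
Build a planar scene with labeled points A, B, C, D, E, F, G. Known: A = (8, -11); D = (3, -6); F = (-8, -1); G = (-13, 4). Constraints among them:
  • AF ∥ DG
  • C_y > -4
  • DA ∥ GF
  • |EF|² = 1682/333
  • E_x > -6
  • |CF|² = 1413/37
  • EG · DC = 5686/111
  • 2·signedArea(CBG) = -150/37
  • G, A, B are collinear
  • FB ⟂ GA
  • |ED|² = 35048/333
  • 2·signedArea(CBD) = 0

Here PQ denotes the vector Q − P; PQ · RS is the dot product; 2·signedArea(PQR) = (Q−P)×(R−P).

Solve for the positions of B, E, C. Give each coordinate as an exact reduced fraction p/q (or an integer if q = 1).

B = (-271/37, -2/37)
C = (-80/37, -112/37)
E = (-641/111, -76/111)

1. B_x = -271/37  [G, A, B are collinear ∩ FB ⟂ GA]
2. B_y = -2/37  [G, A, B are collinear ∩ FB ⟂ GA]
   → B = (-271/37, -2/37)
3. C_x = -80/37  [2·signedArea(CBD) = 0 ∩ 2·signedArea(CBG) = -150/37]
4. C_y = -112/37  [2·signedArea(CBD) = 0 ∩ 2·signedArea(CBG) = -150/37]
   → C = (-80/37, -112/37)
5. E_x = -641/111  [line 191/37·x + -110/37·y + 3083/111 = 0 ∩ |ED|² = 35048/333]
6. E_y = -76/111  [line 191/37·x + -110/37·y + 3083/111 = 0 ∩ |ED|² = 35048/333]
   → E = (-641/111, -76/111)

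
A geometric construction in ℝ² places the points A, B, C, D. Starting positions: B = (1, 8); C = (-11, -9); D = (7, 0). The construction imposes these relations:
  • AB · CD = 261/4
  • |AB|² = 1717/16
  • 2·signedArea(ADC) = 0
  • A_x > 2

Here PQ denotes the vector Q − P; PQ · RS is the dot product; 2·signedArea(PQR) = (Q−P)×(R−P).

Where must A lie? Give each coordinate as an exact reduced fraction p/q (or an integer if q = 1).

A = (5/2, -9/4)

1. A_x = 5/2  [2·signedArea(ADC) = 0 ∩ AB · CD = 261/4]
2. A_y = -9/4  [2·signedArea(ADC) = 0 ∩ AB · CD = 261/4]
   → A = (5/2, -9/4)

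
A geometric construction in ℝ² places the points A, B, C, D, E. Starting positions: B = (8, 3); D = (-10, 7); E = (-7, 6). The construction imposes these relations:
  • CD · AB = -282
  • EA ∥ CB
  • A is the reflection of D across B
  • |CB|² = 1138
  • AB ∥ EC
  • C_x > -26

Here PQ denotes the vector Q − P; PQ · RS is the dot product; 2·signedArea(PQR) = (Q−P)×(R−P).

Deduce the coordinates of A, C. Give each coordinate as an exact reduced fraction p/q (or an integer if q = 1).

A = (26, -1)
C = (-25, 10)

1. A_x = 26  [A is the reflection of D across B]
2. A_y = -1  [A is the reflection of D across B]
   → A = (26, -1)
3. C_x = -25  [EA ∥ CB ∩ AB ∥ EC]
4. C_y = 10  [EA ∥ CB ∩ AB ∥ EC]
   → C = (-25, 10)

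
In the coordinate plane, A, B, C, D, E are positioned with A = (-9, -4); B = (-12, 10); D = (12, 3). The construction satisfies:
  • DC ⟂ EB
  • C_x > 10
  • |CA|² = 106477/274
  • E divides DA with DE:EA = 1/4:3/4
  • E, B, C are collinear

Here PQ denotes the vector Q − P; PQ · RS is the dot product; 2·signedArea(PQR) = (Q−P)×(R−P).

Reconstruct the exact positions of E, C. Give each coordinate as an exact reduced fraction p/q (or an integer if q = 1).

C = (2847/274, -123/274)
E = (27/4, 5/4)

1. E_x = 27/4  [E divides DA with DE:EA = 1/4:3/4]
2. E_y = 5/4  [E divides DA with DE:EA = 1/4:3/4]
   → E = (27/4, 5/4)
3. C_x = 2847/274  [E, B, C are collinear ∩ DC ⟂ EB]
4. C_y = -123/274  [E, B, C are collinear ∩ DC ⟂ EB]
   → C = (2847/274, -123/274)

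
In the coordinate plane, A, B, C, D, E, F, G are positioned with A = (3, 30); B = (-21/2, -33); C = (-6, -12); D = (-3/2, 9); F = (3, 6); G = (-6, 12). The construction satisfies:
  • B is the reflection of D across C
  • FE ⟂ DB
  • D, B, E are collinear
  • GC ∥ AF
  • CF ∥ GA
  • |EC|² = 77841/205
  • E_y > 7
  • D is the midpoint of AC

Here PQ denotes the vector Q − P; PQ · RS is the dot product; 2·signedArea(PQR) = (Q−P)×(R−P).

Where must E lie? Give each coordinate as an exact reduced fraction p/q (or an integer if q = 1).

1. E_x = -393/205  [D, B, E are collinear ∩ FE ⟂ DB]
2. E_y = 1446/205  [D, B, E are collinear ∩ FE ⟂ DB]
   → E = (-393/205, 1446/205)

E = (-393/205, 1446/205)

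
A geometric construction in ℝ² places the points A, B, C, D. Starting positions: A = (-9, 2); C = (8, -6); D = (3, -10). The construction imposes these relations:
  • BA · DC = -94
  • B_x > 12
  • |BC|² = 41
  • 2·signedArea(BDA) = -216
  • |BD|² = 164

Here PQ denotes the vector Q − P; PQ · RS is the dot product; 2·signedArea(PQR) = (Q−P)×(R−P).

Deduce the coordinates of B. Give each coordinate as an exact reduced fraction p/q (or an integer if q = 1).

1. B_x = 13  [2·signedArea(BDA) = -216 ∩ BA · DC = -94]
2. B_y = -2  [2·signedArea(BDA) = -216 ∩ BA · DC = -94]
   → B = (13, -2)

B = (13, -2)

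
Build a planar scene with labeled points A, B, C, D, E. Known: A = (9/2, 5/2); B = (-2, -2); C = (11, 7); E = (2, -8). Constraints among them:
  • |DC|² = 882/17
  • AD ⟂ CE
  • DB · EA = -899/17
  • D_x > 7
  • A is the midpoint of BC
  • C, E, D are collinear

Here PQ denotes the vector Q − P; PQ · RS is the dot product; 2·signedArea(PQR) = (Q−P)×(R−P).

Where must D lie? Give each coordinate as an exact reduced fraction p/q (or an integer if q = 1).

D = (124/17, 14/17)

1. D_x = 124/17  [C, E, D are collinear ∩ AD ⟂ CE]
2. D_y = 14/17  [C, E, D are collinear ∩ AD ⟂ CE]
   → D = (124/17, 14/17)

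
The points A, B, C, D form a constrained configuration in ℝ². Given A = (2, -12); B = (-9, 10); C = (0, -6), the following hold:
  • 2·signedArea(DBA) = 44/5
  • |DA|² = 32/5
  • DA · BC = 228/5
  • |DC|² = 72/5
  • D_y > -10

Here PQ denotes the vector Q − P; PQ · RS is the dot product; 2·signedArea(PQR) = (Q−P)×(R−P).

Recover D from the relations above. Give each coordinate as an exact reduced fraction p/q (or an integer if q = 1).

1. D_x = 6/5  [DA · BC = 228/5 ∩ 2·signedArea(DBA) = 44/5]
2. D_y = -48/5  [DA · BC = 228/5 ∩ 2·signedArea(DBA) = 44/5]
   → D = (6/5, -48/5)

D = (6/5, -48/5)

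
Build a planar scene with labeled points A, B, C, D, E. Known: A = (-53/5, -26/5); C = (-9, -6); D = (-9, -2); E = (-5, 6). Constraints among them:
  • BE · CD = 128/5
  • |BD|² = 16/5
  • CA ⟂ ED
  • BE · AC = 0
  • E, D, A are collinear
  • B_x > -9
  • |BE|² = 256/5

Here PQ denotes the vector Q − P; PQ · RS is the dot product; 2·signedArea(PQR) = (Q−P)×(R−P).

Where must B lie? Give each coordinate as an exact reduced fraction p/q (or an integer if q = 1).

B = (-41/5, -2/5)

1. B_x = -41/5  [BE · AC = 0 ∩ BE · CD = 128/5]
2. B_y = -2/5  [BE · AC = 0 ∩ BE · CD = 128/5]
   → B = (-41/5, -2/5)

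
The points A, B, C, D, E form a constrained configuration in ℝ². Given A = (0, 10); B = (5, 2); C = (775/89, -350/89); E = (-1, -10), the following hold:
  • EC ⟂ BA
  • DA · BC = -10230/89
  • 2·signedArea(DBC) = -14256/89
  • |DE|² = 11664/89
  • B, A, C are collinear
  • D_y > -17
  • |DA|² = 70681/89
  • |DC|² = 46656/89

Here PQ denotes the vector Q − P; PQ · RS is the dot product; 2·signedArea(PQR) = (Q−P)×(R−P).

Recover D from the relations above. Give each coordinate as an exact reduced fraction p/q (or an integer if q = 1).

1. D_x = -953/89  [2·signedArea(DBC) = -14256/89 ∩ DA · BC = -10230/89]
2. D_y = -1430/89  [2·signedArea(DBC) = -14256/89 ∩ DA · BC = -10230/89]
   → D = (-953/89, -1430/89)

D = (-953/89, -1430/89)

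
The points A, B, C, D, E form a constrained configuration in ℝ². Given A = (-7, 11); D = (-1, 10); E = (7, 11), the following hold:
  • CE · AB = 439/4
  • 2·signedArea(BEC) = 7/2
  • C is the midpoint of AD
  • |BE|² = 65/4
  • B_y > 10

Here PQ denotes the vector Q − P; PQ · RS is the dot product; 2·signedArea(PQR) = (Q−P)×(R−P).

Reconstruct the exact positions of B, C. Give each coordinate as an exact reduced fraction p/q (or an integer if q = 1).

B = (3, 21/2)
C = (-4, 21/2)

1. C_x = -4  [C is the midpoint of AD]
2. C_y = 21/2  [C is the midpoint of AD]
   → C = (-4, 21/2)
3. B_x = 3  [2·signedArea(BEC) = 7/2 ∩ CE · AB = 439/4]
4. B_y = 21/2  [2·signedArea(BEC) = 7/2 ∩ CE · AB = 439/4]
   → B = (3, 21/2)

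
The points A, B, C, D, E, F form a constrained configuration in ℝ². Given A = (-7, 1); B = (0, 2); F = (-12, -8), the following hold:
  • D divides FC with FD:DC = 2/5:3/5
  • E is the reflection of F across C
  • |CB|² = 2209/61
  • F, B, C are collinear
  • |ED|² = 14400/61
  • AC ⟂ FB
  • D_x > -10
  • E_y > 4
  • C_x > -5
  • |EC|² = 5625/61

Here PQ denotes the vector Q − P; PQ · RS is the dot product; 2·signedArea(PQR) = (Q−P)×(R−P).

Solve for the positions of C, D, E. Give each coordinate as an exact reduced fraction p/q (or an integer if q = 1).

1. C_x = -282/61  [F, B, C are collinear ∩ AC ⟂ FB]
2. C_y = -113/61  [F, B, C are collinear ∩ AC ⟂ FB]
   → C = (-282/61, -113/61)
3. D_x = -552/61  [D divides FC with FD:DC = 2/5:3/5]
4. D_y = -338/61  [D divides FC with FD:DC = 2/5:3/5]
   → D = (-552/61, -338/61)
5. E_x = 168/61  [E is the reflection of F across C]
6. E_y = 262/61  [E is the reflection of F across C]
   → E = (168/61, 262/61)

C = (-282/61, -113/61)
D = (-552/61, -338/61)
E = (168/61, 262/61)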